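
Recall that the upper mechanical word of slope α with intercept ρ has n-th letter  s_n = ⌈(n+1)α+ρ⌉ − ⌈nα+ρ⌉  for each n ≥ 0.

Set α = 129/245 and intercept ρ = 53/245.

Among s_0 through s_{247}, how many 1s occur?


#1s = Σ_{n=0}^{247} s_n = Σ_{n=0}^{247} (⌈(n+1)α+ρ⌉ − ⌈nα+ρ⌉)
the sum telescopes: every ⌈nα+ρ⌉ with 0 < n < 248 appears once with + and once with −, leaving ⌈248α+ρ⌉ − ⌈0·α+ρ⌉
248α + ρ = (248·129 + 53) / 245 = 32045/245
ρ = 53/245
⌈32045/245⌉ = 131,  ⌈53/245⌉ = 1
#1s = 131 − 1 = 130

130


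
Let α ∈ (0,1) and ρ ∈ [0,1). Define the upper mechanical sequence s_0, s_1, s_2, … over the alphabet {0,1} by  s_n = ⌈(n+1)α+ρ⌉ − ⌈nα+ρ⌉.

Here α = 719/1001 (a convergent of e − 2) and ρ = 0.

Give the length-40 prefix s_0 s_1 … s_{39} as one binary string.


n=0: ⌈(1·719)/1001⌉ − ⌈(0·719)/1001⌉ = ⌈719/1001⌉ − ⌈0/1001⌉ = 1 − 0 = 1
n=1: ⌈(2·719)/1001⌉ − ⌈(1·719)/1001⌉ = ⌈1438/1001⌉ − ⌈719/1001⌉ = 2 − 1 = 1
n=2: ⌈(3·719)/1001⌉ − ⌈(2·719)/1001⌉ = ⌈2157/1001⌉ − ⌈1438/1001⌉ = 3 − 2 = 1
n=3: ⌈(4·719)/1001⌉ − ⌈(3·719)/1001⌉ = ⌈2876/1001⌉ − ⌈2157/1001⌉ = 3 − 3 = 0
n=4: ⌈(5·719)/1001⌉ − ⌈(4·719)/1001⌉ = ⌈3595/1001⌉ − ⌈2876/1001⌉ = 4 − 3 = 1
n=5: ⌈(6·719)/1001⌉ − ⌈(5·719)/1001⌉ = ⌈4314/1001⌉ − ⌈3595/1001⌉ = 5 − 4 = 1
n=6: ⌈(7·719)/1001⌉ − ⌈(6·719)/1001⌉ = ⌈5033/1001⌉ − ⌈4314/1001⌉ = 6 − 5 = 1
n=7: ⌈(8·719)/1001⌉ − ⌈(7·719)/1001⌉ = ⌈5752/1001⌉ − ⌈5033/1001⌉ = 6 − 6 = 0
n=8: ⌈(9·719)/1001⌉ − ⌈(8·719)/1001⌉ = ⌈6471/1001⌉ − ⌈5752/1001⌉ = 7 − 6 = 1
n=9: ⌈(10·719)/1001⌉ − ⌈(9·719)/1001⌉ = ⌈7190/1001⌉ − ⌈6471/1001⌉ = 8 − 7 = 1
n=10: ⌈(11·719)/1001⌉ − ⌈(10·719)/1001⌉ = ⌈7909/1001⌉ − ⌈7190/1001⌉ = 8 − 8 = 0
n=11: ⌈(12·719)/1001⌉ − ⌈(11·719)/1001⌉ = ⌈8628/1001⌉ − ⌈7909/1001⌉ = 9 − 8 = 1
n=12: ⌈(13·719)/1001⌉ − ⌈(12·719)/1001⌉ = ⌈9347/1001⌉ − ⌈8628/1001⌉ = 10 − 9 = 1
n=13: ⌈(14·719)/1001⌉ − ⌈(13·719)/1001⌉ = ⌈10066/1001⌉ − ⌈9347/1001⌉ = 11 − 10 = 1
n=14: ⌈(15·719)/1001⌉ − ⌈(14·719)/1001⌉ = ⌈10785/1001⌉ − ⌈10066/1001⌉ = 11 − 11 = 0
n=15: ⌈(16·719)/1001⌉ − ⌈(15·719)/1001⌉ = ⌈11504/1001⌉ − ⌈10785/1001⌉ = 12 − 11 = 1
n=16: ⌈(17·719)/1001⌉ − ⌈(16·719)/1001⌉ = ⌈12223/1001⌉ − ⌈11504/1001⌉ = 13 − 12 = 1
n=17: ⌈(18·719)/1001⌉ − ⌈(17·719)/1001⌉ = ⌈12942/1001⌉ − ⌈12223/1001⌉ = 13 − 13 = 0
n=18: ⌈(19·719)/1001⌉ − ⌈(18·719)/1001⌉ = ⌈13661/1001⌉ − ⌈12942/1001⌉ = 14 − 13 = 1
n=19: ⌈(20·719)/1001⌉ − ⌈(19·719)/1001⌉ = ⌈14380/1001⌉ − ⌈13661/1001⌉ = 15 − 14 = 1
n=20: ⌈(21·719)/1001⌉ − ⌈(20·719)/1001⌉ = ⌈15099/1001⌉ − ⌈14380/1001⌉ = 16 − 15 = 1
n=21: ⌈(22·719)/1001⌉ − ⌈(21·719)/1001⌉ = ⌈15818/1001⌉ − ⌈15099/1001⌉ = 16 − 16 = 0
n=22: ⌈(23·719)/1001⌉ − ⌈(22·719)/1001⌉ = ⌈16537/1001⌉ − ⌈15818/1001⌉ = 17 − 16 = 1
n=23: ⌈(24·719)/1001⌉ − ⌈(23·719)/1001⌉ = ⌈17256/1001⌉ − ⌈16537/1001⌉ = 18 − 17 = 1
n=24: ⌈(25·719)/1001⌉ − ⌈(24·719)/1001⌉ = ⌈17975/1001⌉ − ⌈17256/1001⌉ = 18 − 18 = 0
n=25: ⌈(26·719)/1001⌉ − ⌈(25·719)/1001⌉ = ⌈18694/1001⌉ − ⌈17975/1001⌉ = 19 − 18 = 1
n=26: ⌈(27·719)/1001⌉ − ⌈(26·719)/1001⌉ = ⌈19413/1001⌉ − ⌈18694/1001⌉ = 20 − 19 = 1
n=27: ⌈(28·719)/1001⌉ − ⌈(27·719)/1001⌉ = ⌈20132/1001⌉ − ⌈19413/1001⌉ = 21 − 20 = 1
n=28: ⌈(29·719)/1001⌉ − ⌈(28·719)/1001⌉ = ⌈20851/1001⌉ − ⌈20132/1001⌉ = 21 − 21 = 0
n=29: ⌈(30·719)/1001⌉ − ⌈(29·719)/1001⌉ = ⌈21570/1001⌉ − ⌈20851/1001⌉ = 22 − 21 = 1
n=30: ⌈(31·719)/1001⌉ − ⌈(30·719)/1001⌉ = ⌈22289/1001⌉ − ⌈21570/1001⌉ = 23 − 22 = 1
n=31: ⌈(32·719)/1001⌉ − ⌈(31·719)/1001⌉ = ⌈23008/1001⌉ − ⌈22289/1001⌉ = 23 − 23 = 0
n=32: ⌈(33·719)/1001⌉ − ⌈(32·719)/1001⌉ = ⌈23727/1001⌉ − ⌈23008/1001⌉ = 24 − 23 = 1
n=33: ⌈(34·719)/1001⌉ − ⌈(33·719)/1001⌉ = ⌈24446/1001⌉ − ⌈23727/1001⌉ = 25 − 24 = 1
n=34: ⌈(35·719)/1001⌉ − ⌈(34·719)/1001⌉ = ⌈25165/1001⌉ − ⌈24446/1001⌉ = 26 − 25 = 1
n=35: ⌈(36·719)/1001⌉ − ⌈(35·719)/1001⌉ = ⌈25884/1001⌉ − ⌈25165/1001⌉ = 26 − 26 = 0
n=36: ⌈(37·719)/1001⌉ − ⌈(36·719)/1001⌉ = ⌈26603/1001⌉ − ⌈25884/1001⌉ = 27 − 26 = 1
n=37: ⌈(38·719)/1001⌉ − ⌈(37·719)/1001⌉ = ⌈27322/1001⌉ − ⌈26603/1001⌉ = 28 − 27 = 1
n=38: ⌈(39·719)/1001⌉ − ⌈(38·719)/1001⌉ = ⌈28041/1001⌉ − ⌈27322/1001⌉ = 29 − 28 = 1
n=39: ⌈(40·719)/1001⌉ − ⌈(39·719)/1001⌉ = ⌈28760/1001⌉ − ⌈28041/1001⌉ = 29 − 29 = 0

1110111011011101101110110111011011101110


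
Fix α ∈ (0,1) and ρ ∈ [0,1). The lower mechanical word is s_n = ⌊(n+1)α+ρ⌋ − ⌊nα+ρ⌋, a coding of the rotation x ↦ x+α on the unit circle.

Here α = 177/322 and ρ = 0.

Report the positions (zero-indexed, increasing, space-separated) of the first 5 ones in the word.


n=0: ⌊177/322⌋−⌊0/322⌋ = 0−0 = 0
n=1: ⌊354/322⌋−⌊177/322⌋ = 1−0 = 1  ← one
n=2: ⌊531/322⌋−⌊354/322⌋ = 1−1 = 0
n=3: ⌊708/322⌋−⌊531/322⌋ = 2−1 = 1  ← one
n=4: ⌊885/322⌋−⌊708/322⌋ = 2−2 = 0
n=5: ⌊1062/322⌋−⌊885/322⌋ = 3−2 = 1  ← one
n=6: ⌊1239/322⌋−⌊1062/322⌋ = 3−3 = 0
n=7: ⌊1416/322⌋−⌊1239/322⌋ = 4−3 = 1  ← one
n=8: ⌊1593/322⌋−⌊1416/322⌋ = 4−4 = 0
n=9: ⌊1770/322⌋−⌊1593/322⌋ = 5−4 = 1  ← one
positions of the first 5 ones: 1 3 5 7 9

1 3 5 7 9


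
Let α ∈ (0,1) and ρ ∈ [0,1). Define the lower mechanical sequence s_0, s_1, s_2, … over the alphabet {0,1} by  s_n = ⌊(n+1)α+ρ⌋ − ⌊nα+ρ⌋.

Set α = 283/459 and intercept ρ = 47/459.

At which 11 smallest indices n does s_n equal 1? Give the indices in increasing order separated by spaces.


n=0: ⌊330/459⌋−⌊47/459⌋ = 0−0 = 0
n=1: ⌊613/459⌋−⌊330/459⌋ = 1−0 = 1  ← one
n=2: ⌊896/459⌋−⌊613/459⌋ = 1−1 = 0
n=3: ⌊1179/459⌋−⌊896/459⌋ = 2−1 = 1  ← one
n=4: ⌊1462/459⌋−⌊1179/459⌋ = 3−2 = 1  ← one
n=5: ⌊1745/459⌋−⌊1462/459⌋ = 3−3 = 0
n=6: ⌊2028/459⌋−⌊1745/459⌋ = 4−3 = 1  ← one
n=7: ⌊2311/459⌋−⌊2028/459⌋ = 5−4 = 1  ← one
n=8: ⌊2594/459⌋−⌊2311/459⌋ = 5−5 = 0
n=9: ⌊2877/459⌋−⌊2594/459⌋ = 6−5 = 1  ← one
n=10: ⌊3160/459⌋−⌊2877/459⌋ = 6−6 = 0
n=11: ⌊3443/459⌋−⌊3160/459⌋ = 7−6 = 1  ← one
n=12: ⌊3726/459⌋−⌊3443/459⌋ = 8−7 = 1  ← one
n=13: ⌊4009/459⌋−⌊3726/459⌋ = 8−8 = 0
n=14: ⌊4292/459⌋−⌊4009/459⌋ = 9−8 = 1  ← one
n=15: ⌊4575/459⌋−⌊4292/459⌋ = 9−9 = 0
n=16: ⌊4858/459⌋−⌊4575/459⌋ = 10−9 = 1  ← one
n=17: ⌊5141/459⌋−⌊4858/459⌋ = 11−10 = 1  ← one
positions of the first 11 ones: 1 3 4 6 7 9 11 12 14 16 17

1 3 4 6 7 9 11 12 14 16 17


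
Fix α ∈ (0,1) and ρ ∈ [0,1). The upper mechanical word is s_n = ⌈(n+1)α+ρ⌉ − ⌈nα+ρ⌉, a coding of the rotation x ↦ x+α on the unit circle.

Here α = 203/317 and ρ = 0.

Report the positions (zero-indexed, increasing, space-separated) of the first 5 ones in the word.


n=0: ⌈203/317⌉−⌈0/317⌉ = 1−0 = 1  ← one
n=1: ⌈406/317⌉−⌈203/317⌉ = 2−1 = 1  ← one
n=2: ⌈609/317⌉−⌈406/317⌉ = 2−2 = 0
n=3: ⌈812/317⌉−⌈609/317⌉ = 3−2 = 1  ← one
n=4: ⌈1015/317⌉−⌈812/317⌉ = 4−3 = 1  ← one
n=5: ⌈1218/317⌉−⌈1015/317⌉ = 4−4 = 0
n=6: ⌈1421/317⌉−⌈1218/317⌉ = 5−4 = 1  ← one
positions of the first 5 ones: 0 1 3 4 6

0 1 3 4 6


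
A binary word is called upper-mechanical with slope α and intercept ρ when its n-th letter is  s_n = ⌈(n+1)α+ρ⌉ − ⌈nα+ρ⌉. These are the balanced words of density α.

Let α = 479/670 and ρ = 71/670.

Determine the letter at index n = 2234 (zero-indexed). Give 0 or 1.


(n+1)α + ρ = (2235·479 + 71) / 670 = 1070636/670
nα + ρ     = (2234·479 + 71) / 670 = 1070157/670
⌈1070636/670⌉ = 1598,  ⌈1070157/670⌉ = 1598
s_{2234} = 1598 − 1598 = 0

0


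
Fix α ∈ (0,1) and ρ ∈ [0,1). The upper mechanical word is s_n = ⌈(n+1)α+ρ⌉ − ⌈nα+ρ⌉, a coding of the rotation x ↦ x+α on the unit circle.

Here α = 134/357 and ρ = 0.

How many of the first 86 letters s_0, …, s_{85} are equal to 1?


33

#1s = Σ_{n=0}^{85} s_n = Σ_{n=0}^{85} (⌈(n+1)α+ρ⌉ − ⌈nα+ρ⌉)
the sum telescopes: every ⌈nα+ρ⌉ with 0 < n < 86 appears once with + and once with −, leaving ⌈86α+ρ⌉ − ⌈0·α+ρ⌉
86α + ρ = (86·134) / 357 = 11524/357
ρ = 0/357
⌈11524/357⌉ = 33,  ⌈0/357⌉ = 0
#1s = 33 − 0 = 33


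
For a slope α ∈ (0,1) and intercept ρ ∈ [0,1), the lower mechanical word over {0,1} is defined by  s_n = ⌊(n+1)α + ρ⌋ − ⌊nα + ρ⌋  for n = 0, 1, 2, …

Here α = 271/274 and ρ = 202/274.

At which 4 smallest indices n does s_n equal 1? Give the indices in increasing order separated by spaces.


0 1 2 3

n=0: ⌊473/274⌋−⌊202/274⌋ = 1−0 = 1  ← one
n=1: ⌊744/274⌋−⌊473/274⌋ = 2−1 = 1  ← one
n=2: ⌊1015/274⌋−⌊744/274⌋ = 3−2 = 1  ← one
n=3: ⌊1286/274⌋−⌊1015/274⌋ = 4−3 = 1  ← one
positions of the first 4 ones: 0 1 2 3


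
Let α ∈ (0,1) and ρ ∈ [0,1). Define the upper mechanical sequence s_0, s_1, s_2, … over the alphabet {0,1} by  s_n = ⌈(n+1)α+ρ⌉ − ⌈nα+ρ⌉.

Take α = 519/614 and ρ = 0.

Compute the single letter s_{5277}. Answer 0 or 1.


1

(n+1)α + ρ = (5278·519) / 614 = 2739282/614
nα + ρ     = (5277·519) / 614 = 2738763/614
⌈2739282/614⌉ = 4462,  ⌈2738763/614⌉ = 4461
s_{5277} = 4462 − 4461 = 1


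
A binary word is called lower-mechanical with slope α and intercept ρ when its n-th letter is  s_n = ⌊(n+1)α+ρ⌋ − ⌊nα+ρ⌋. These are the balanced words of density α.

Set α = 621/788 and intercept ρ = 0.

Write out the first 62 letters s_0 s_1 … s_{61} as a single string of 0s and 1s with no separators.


n=0: ⌊(1·621)/788⌋ − ⌊(0·621)/788⌋ = ⌊621/788⌋ − ⌊0/788⌋ = 0 − 0 = 0
n=1: ⌊(2·621)/788⌋ − ⌊(1·621)/788⌋ = ⌊1242/788⌋ − ⌊621/788⌋ = 1 − 0 = 1
n=2: ⌊(3·621)/788⌋ − ⌊(2·621)/788⌋ = ⌊1863/788⌋ − ⌊1242/788⌋ = 2 − 1 = 1
n=3: ⌊(4·621)/788⌋ − ⌊(3·621)/788⌋ = ⌊2484/788⌋ − ⌊1863/788⌋ = 3 − 2 = 1
n=4: ⌊(5·621)/788⌋ − ⌊(4·621)/788⌋ = ⌊3105/788⌋ − ⌊2484/788⌋ = 3 − 3 = 0
n=5: ⌊(6·621)/788⌋ − ⌊(5·621)/788⌋ = ⌊3726/788⌋ − ⌊3105/788⌋ = 4 − 3 = 1
n=6: ⌊(7·621)/788⌋ − ⌊(6·621)/788⌋ = ⌊4347/788⌋ − ⌊3726/788⌋ = 5 − 4 = 1
n=7: ⌊(8·621)/788⌋ − ⌊(7·621)/788⌋ = ⌊4968/788⌋ − ⌊4347/788⌋ = 6 − 5 = 1
n=8: ⌊(9·621)/788⌋ − ⌊(8·621)/788⌋ = ⌊5589/788⌋ − ⌊4968/788⌋ = 7 − 6 = 1
n=9: ⌊(10·621)/788⌋ − ⌊(9·621)/788⌋ = ⌊6210/788⌋ − ⌊5589/788⌋ = 7 − 7 = 0
n=10: ⌊(11·621)/788⌋ − ⌊(10·621)/788⌋ = ⌊6831/788⌋ − ⌊6210/788⌋ = 8 − 7 = 1
n=11: ⌊(12·621)/788⌋ − ⌊(11·621)/788⌋ = ⌊7452/788⌋ − ⌊6831/788⌋ = 9 − 8 = 1
n=12: ⌊(13·621)/788⌋ − ⌊(12·621)/788⌋ = ⌊8073/788⌋ − ⌊7452/788⌋ = 10 − 9 = 1
n=13: ⌊(14·621)/788⌋ − ⌊(13·621)/788⌋ = ⌊8694/788⌋ − ⌊8073/788⌋ = 11 − 10 = 1
n=14: ⌊(15·621)/788⌋ − ⌊(14·621)/788⌋ = ⌊9315/788⌋ − ⌊8694/788⌋ = 11 − 11 = 0
n=15: ⌊(16·621)/788⌋ − ⌊(15·621)/788⌋ = ⌊9936/788⌋ − ⌊9315/788⌋ = 12 − 11 = 1
n=16: ⌊(17·621)/788⌋ − ⌊(16·621)/788⌋ = ⌊10557/788⌋ − ⌊9936/788⌋ = 13 − 12 = 1
n=17: ⌊(18·621)/788⌋ − ⌊(17·621)/788⌋ = ⌊11178/788⌋ − ⌊10557/788⌋ = 14 − 13 = 1
n=18: ⌊(19·621)/788⌋ − ⌊(18·621)/788⌋ = ⌊11799/788⌋ − ⌊11178/788⌋ = 14 − 14 = 0
n=19: ⌊(20·621)/788⌋ − ⌊(19·621)/788⌋ = ⌊12420/788⌋ − ⌊11799/788⌋ = 15 − 14 = 1
n=20: ⌊(21·621)/788⌋ − ⌊(20·621)/788⌋ = ⌊13041/788⌋ − ⌊12420/788⌋ = 16 − 15 = 1
n=21: ⌊(22·621)/788⌋ − ⌊(21·621)/788⌋ = ⌊13662/788⌋ − ⌊13041/788⌋ = 17 − 16 = 1
n=22: ⌊(23·621)/788⌋ − ⌊(22·621)/788⌋ = ⌊14283/788⌋ − ⌊13662/788⌋ = 18 − 17 = 1
n=23: ⌊(24·621)/788⌋ − ⌊(23·621)/788⌋ = ⌊14904/788⌋ − ⌊14283/788⌋ = 18 − 18 = 0
n=24: ⌊(25·621)/788⌋ − ⌊(24·621)/788⌋ = ⌊15525/788⌋ − ⌊14904/788⌋ = 19 − 18 = 1
n=25: ⌊(26·621)/788⌋ − ⌊(25·621)/788⌋ = ⌊16146/788⌋ − ⌊15525/788⌋ = 20 − 19 = 1
n=26: ⌊(27·621)/788⌋ − ⌊(26·621)/788⌋ = ⌊16767/788⌋ − ⌊16146/788⌋ = 21 − 20 = 1
n=27: ⌊(28·621)/788⌋ − ⌊(27·621)/788⌋ = ⌊17388/788⌋ − ⌊16767/788⌋ = 22 − 21 = 1
n=28: ⌊(29·621)/788⌋ − ⌊(28·621)/788⌋ = ⌊18009/788⌋ − ⌊17388/788⌋ = 22 − 22 = 0
n=29: ⌊(30·621)/788⌋ − ⌊(29·621)/788⌋ = ⌊18630/788⌋ − ⌊18009/788⌋ = 23 − 22 = 1
n=30: ⌊(31·621)/788⌋ − ⌊(30·621)/788⌋ = ⌊19251/788⌋ − ⌊18630/788⌋ = 24 − 23 = 1
n=31: ⌊(32·621)/788⌋ − ⌊(31·621)/788⌋ = ⌊19872/788⌋ − ⌊19251/788⌋ = 25 − 24 = 1
n=32: ⌊(33·621)/788⌋ − ⌊(32·621)/788⌋ = ⌊20493/788⌋ − ⌊19872/788⌋ = 26 − 25 = 1
n=33: ⌊(34·621)/788⌋ − ⌊(33·621)/788⌋ = ⌊21114/788⌋ − ⌊20493/788⌋ = 26 − 26 = 0
n=34: ⌊(35·621)/788⌋ − ⌊(34·621)/788⌋ = ⌊21735/788⌋ − ⌊21114/788⌋ = 27 − 26 = 1
n=35: ⌊(36·621)/788⌋ − ⌊(35·621)/788⌋ = ⌊22356/788⌋ − ⌊21735/788⌋ = 28 − 27 = 1
n=36: ⌊(37·621)/788⌋ − ⌊(36·621)/788⌋ = ⌊22977/788⌋ − ⌊22356/788⌋ = 29 − 28 = 1
n=37: ⌊(38·621)/788⌋ − ⌊(37·621)/788⌋ = ⌊23598/788⌋ − ⌊22977/788⌋ = 29 − 29 = 0
n=38: ⌊(39·621)/788⌋ − ⌊(38·621)/788⌋ = ⌊24219/788⌋ − ⌊23598/788⌋ = 30 − 29 = 1
n=39: ⌊(40·621)/788⌋ − ⌊(39·621)/788⌋ = ⌊24840/788⌋ − ⌊24219/788⌋ = 31 − 30 = 1
n=40: ⌊(41·621)/788⌋ − ⌊(40·621)/788⌋ = ⌊25461/788⌋ − ⌊24840/788⌋ = 32 − 31 = 1
n=41: ⌊(42·621)/788⌋ − ⌊(41·621)/788⌋ = ⌊26082/788⌋ − ⌊25461/788⌋ = 33 − 32 = 1
n=42: ⌊(43·621)/788⌋ − ⌊(42·621)/788⌋ = ⌊26703/788⌋ − ⌊26082/788⌋ = 33 − 33 = 0
n=43: ⌊(44·621)/788⌋ − ⌊(43·621)/788⌋ = ⌊27324/788⌋ − ⌊26703/788⌋ = 34 − 33 = 1
n=44: ⌊(45·621)/788⌋ − ⌊(44·621)/788⌋ = ⌊27945/788⌋ − ⌊27324/788⌋ = 35 − 34 = 1
n=45: ⌊(46·621)/788⌋ − ⌊(45·621)/788⌋ = ⌊28566/788⌋ − ⌊27945/788⌋ = 36 − 35 = 1
n=46: ⌊(47·621)/788⌋ − ⌊(46·621)/788⌋ = ⌊29187/788⌋ − ⌊28566/788⌋ = 37 − 36 = 1
n=47: ⌊(48·621)/788⌋ − ⌊(47·621)/788⌋ = ⌊29808/788⌋ − ⌊29187/788⌋ = 37 − 37 = 0
n=48: ⌊(49·621)/788⌋ − ⌊(48·621)/788⌋ = ⌊30429/788⌋ − ⌊29808/788⌋ = 38 − 37 = 1
n=49: ⌊(50·621)/788⌋ − ⌊(49·621)/788⌋ = ⌊31050/788⌋ − ⌊30429/788⌋ = 39 − 38 = 1
n=50: ⌊(51·621)/788⌋ − ⌊(50·621)/788⌋ = ⌊31671/788⌋ − ⌊31050/788⌋ = 40 − 39 = 1
n=51: ⌊(52·621)/788⌋ − ⌊(51·621)/788⌋ = ⌊32292/788⌋ − ⌊31671/788⌋ = 40 − 40 = 0
n=52: ⌊(53·621)/788⌋ − ⌊(52·621)/788⌋ = ⌊32913/788⌋ − ⌊32292/788⌋ = 41 − 40 = 1
n=53: ⌊(54·621)/788⌋ − ⌊(53·621)/788⌋ = ⌊33534/788⌋ − ⌊32913/788⌋ = 42 − 41 = 1
n=54: ⌊(55·621)/788⌋ − ⌊(54·621)/788⌋ = ⌊34155/788⌋ − ⌊33534/788⌋ = 43 − 42 = 1
n=55: ⌊(56·621)/788⌋ − ⌊(55·621)/788⌋ = ⌊34776/788⌋ − ⌊34155/788⌋ = 44 − 43 = 1
n=56: ⌊(57·621)/788⌋ − ⌊(56·621)/788⌋ = ⌊35397/788⌋ − ⌊34776/788⌋ = 44 − 44 = 0
n=57: ⌊(58·621)/788⌋ − ⌊(57·621)/788⌋ = ⌊36018/788⌋ − ⌊35397/788⌋ = 45 − 44 = 1
n=58: ⌊(59·621)/788⌋ − ⌊(58·621)/788⌋ = ⌊36639/788⌋ − ⌊36018/788⌋ = 46 − 45 = 1
n=59: ⌊(60·621)/788⌋ − ⌊(59·621)/788⌋ = ⌊37260/788⌋ − ⌊36639/788⌋ = 47 − 46 = 1
n=60: ⌊(61·621)/788⌋ − ⌊(60·621)/788⌋ = ⌊37881/788⌋ − ⌊37260/788⌋ = 48 − 47 = 1
n=61: ⌊(62·621)/788⌋ − ⌊(61·621)/788⌋ = ⌊38502/788⌋ − ⌊37881/788⌋ = 48 − 48 = 0

01110111101111011101111011110111101110111101111011101111011110


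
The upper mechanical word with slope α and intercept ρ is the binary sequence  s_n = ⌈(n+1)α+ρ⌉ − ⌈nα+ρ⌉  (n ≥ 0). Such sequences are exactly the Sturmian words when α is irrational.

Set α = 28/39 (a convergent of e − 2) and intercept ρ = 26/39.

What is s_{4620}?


1

(n+1)α + ρ = (4621·28 + 26) / 39 = 129414/39
nα + ρ     = (4620·28 + 26) / 39 = 129386/39
⌈129414/39⌉ = 3319,  ⌈129386/39⌉ = 3318
s_{4620} = 3319 − 3318 = 1


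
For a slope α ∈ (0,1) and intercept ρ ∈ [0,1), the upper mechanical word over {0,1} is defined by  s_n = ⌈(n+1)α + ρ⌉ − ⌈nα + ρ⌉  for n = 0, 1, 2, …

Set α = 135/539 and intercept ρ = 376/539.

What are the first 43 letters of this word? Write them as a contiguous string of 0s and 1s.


0100010001000100010001000100010001000100010

n=0: ⌈(1·135+376)/539⌉ − ⌈(0·135+376)/539⌉ = ⌈511/539⌉ − ⌈376/539⌉ = 1 − 1 = 0
n=1: ⌈(2·135+376)/539⌉ − ⌈(1·135+376)/539⌉ = ⌈646/539⌉ − ⌈511/539⌉ = 2 − 1 = 1
n=2: ⌈(3·135+376)/539⌉ − ⌈(2·135+376)/539⌉ = ⌈781/539⌉ − ⌈646/539⌉ = 2 − 2 = 0
n=3: ⌈(4·135+376)/539⌉ − ⌈(3·135+376)/539⌉ = ⌈916/539⌉ − ⌈781/539⌉ = 2 − 2 = 0
n=4: ⌈(5·135+376)/539⌉ − ⌈(4·135+376)/539⌉ = ⌈1051/539⌉ − ⌈916/539⌉ = 2 − 2 = 0
n=5: ⌈(6·135+376)/539⌉ − ⌈(5·135+376)/539⌉ = ⌈1186/539⌉ − ⌈1051/539⌉ = 3 − 2 = 1
n=6: ⌈(7·135+376)/539⌉ − ⌈(6·135+376)/539⌉ = ⌈1321/539⌉ − ⌈1186/539⌉ = 3 − 3 = 0
n=7: ⌈(8·135+376)/539⌉ − ⌈(7·135+376)/539⌉ = ⌈1456/539⌉ − ⌈1321/539⌉ = 3 − 3 = 0
n=8: ⌈(9·135+376)/539⌉ − ⌈(8·135+376)/539⌉ = ⌈1591/539⌉ − ⌈1456/539⌉ = 3 − 3 = 0
n=9: ⌈(10·135+376)/539⌉ − ⌈(9·135+376)/539⌉ = ⌈1726/539⌉ − ⌈1591/539⌉ = 4 − 3 = 1
n=10: ⌈(11·135+376)/539⌉ − ⌈(10·135+376)/539⌉ = ⌈1861/539⌉ − ⌈1726/539⌉ = 4 − 4 = 0
n=11: ⌈(12·135+376)/539⌉ − ⌈(11·135+376)/539⌉ = ⌈1996/539⌉ − ⌈1861/539⌉ = 4 − 4 = 0
n=12: ⌈(13·135+376)/539⌉ − ⌈(12·135+376)/539⌉ = ⌈2131/539⌉ − ⌈1996/539⌉ = 4 − 4 = 0
n=13: ⌈(14·135+376)/539⌉ − ⌈(13·135+376)/539⌉ = ⌈2266/539⌉ − ⌈2131/539⌉ = 5 − 4 = 1
n=14: ⌈(15·135+376)/539⌉ − ⌈(14·135+376)/539⌉ = ⌈2401/539⌉ − ⌈2266/539⌉ = 5 − 5 = 0
n=15: ⌈(16·135+376)/539⌉ − ⌈(15·135+376)/539⌉ = ⌈2536/539⌉ − ⌈2401/539⌉ = 5 − 5 = 0
n=16: ⌈(17·135+376)/539⌉ − ⌈(16·135+376)/539⌉ = ⌈2671/539⌉ − ⌈2536/539⌉ = 5 − 5 = 0
n=17: ⌈(18·135+376)/539⌉ − ⌈(17·135+376)/539⌉ = ⌈2806/539⌉ − ⌈2671/539⌉ = 6 − 5 = 1
n=18: ⌈(19·135+376)/539⌉ − ⌈(18·135+376)/539⌉ = ⌈2941/539⌉ − ⌈2806/539⌉ = 6 − 6 = 0
n=19: ⌈(20·135+376)/539⌉ − ⌈(19·135+376)/539⌉ = ⌈3076/539⌉ − ⌈2941/539⌉ = 6 − 6 = 0
n=20: ⌈(21·135+376)/539⌉ − ⌈(20·135+376)/539⌉ = ⌈3211/539⌉ − ⌈3076/539⌉ = 6 − 6 = 0
n=21: ⌈(22·135+376)/539⌉ − ⌈(21·135+376)/539⌉ = ⌈3346/539⌉ − ⌈3211/539⌉ = 7 − 6 = 1
n=22: ⌈(23·135+376)/539⌉ − ⌈(22·135+376)/539⌉ = ⌈3481/539⌉ − ⌈3346/539⌉ = 7 − 7 = 0
n=23: ⌈(24·135+376)/539⌉ − ⌈(23·135+376)/539⌉ = ⌈3616/539⌉ − ⌈3481/539⌉ = 7 − 7 = 0
n=24: ⌈(25·135+376)/539⌉ − ⌈(24·135+376)/539⌉ = ⌈3751/539⌉ − ⌈3616/539⌉ = 7 − 7 = 0
n=25: ⌈(26·135+376)/539⌉ − ⌈(25·135+376)/539⌉ = ⌈3886/539⌉ − ⌈3751/539⌉ = 8 − 7 = 1
n=26: ⌈(27·135+376)/539⌉ − ⌈(26·135+376)/539⌉ = ⌈4021/539⌉ − ⌈3886/539⌉ = 8 − 8 = 0
n=27: ⌈(28·135+376)/539⌉ − ⌈(27·135+376)/539⌉ = ⌈4156/539⌉ − ⌈4021/539⌉ = 8 − 8 = 0
n=28: ⌈(29·135+376)/539⌉ − ⌈(28·135+376)/539⌉ = ⌈4291/539⌉ − ⌈4156/539⌉ = 8 − 8 = 0
n=29: ⌈(30·135+376)/539⌉ − ⌈(29·135+376)/539⌉ = ⌈4426/539⌉ − ⌈4291/539⌉ = 9 − 8 = 1
n=30: ⌈(31·135+376)/539⌉ − ⌈(30·135+376)/539⌉ = ⌈4561/539⌉ − ⌈4426/539⌉ = 9 − 9 = 0
n=31: ⌈(32·135+376)/539⌉ − ⌈(31·135+376)/539⌉ = ⌈4696/539⌉ − ⌈4561/539⌉ = 9 − 9 = 0
n=32: ⌈(33·135+376)/539⌉ − ⌈(32·135+376)/539⌉ = ⌈4831/539⌉ − ⌈4696/539⌉ = 9 − 9 = 0
n=33: ⌈(34·135+376)/539⌉ − ⌈(33·135+376)/539⌉ = ⌈4966/539⌉ − ⌈4831/539⌉ = 10 − 9 = 1
n=34: ⌈(35·135+376)/539⌉ − ⌈(34·135+376)/539⌉ = ⌈5101/539⌉ − ⌈4966/539⌉ = 10 − 10 = 0
n=35: ⌈(36·135+376)/539⌉ − ⌈(35·135+376)/539⌉ = ⌈5236/539⌉ − ⌈5101/539⌉ = 10 − 10 = 0
n=36: ⌈(37·135+376)/539⌉ − ⌈(36·135+376)/539⌉ = ⌈5371/539⌉ − ⌈5236/539⌉ = 10 − 10 = 0
n=37: ⌈(38·135+376)/539⌉ − ⌈(37·135+376)/539⌉ = ⌈5506/539⌉ − ⌈5371/539⌉ = 11 − 10 = 1
n=38: ⌈(39·135+376)/539⌉ − ⌈(38·135+376)/539⌉ = ⌈5641/539⌉ − ⌈5506/539⌉ = 11 − 11 = 0
n=39: ⌈(40·135+376)/539⌉ − ⌈(39·135+376)/539⌉ = ⌈5776/539⌉ − ⌈5641/539⌉ = 11 − 11 = 0
n=40: ⌈(41·135+376)/539⌉ − ⌈(40·135+376)/539⌉ = ⌈5911/539⌉ − ⌈5776/539⌉ = 11 − 11 = 0
n=41: ⌈(42·135+376)/539⌉ − ⌈(41·135+376)/539⌉ = ⌈6046/539⌉ − ⌈5911/539⌉ = 12 − 11 = 1
n=42: ⌈(43·135+376)/539⌉ − ⌈(42·135+376)/539⌉ = ⌈6181/539⌉ − ⌈6046/539⌉ = 12 − 12 = 0


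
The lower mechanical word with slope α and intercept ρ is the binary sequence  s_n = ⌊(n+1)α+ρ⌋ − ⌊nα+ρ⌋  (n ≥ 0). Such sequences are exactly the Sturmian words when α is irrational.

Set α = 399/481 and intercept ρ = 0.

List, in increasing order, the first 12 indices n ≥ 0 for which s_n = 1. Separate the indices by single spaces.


n=0: ⌊399/481⌋−⌊0/481⌋ = 0−0 = 0
n=1: ⌊798/481⌋−⌊399/481⌋ = 1−0 = 1  ← one
n=2: ⌊1197/481⌋−⌊798/481⌋ = 2−1 = 1  ← one
n=3: ⌊1596/481⌋−⌊1197/481⌋ = 3−2 = 1  ← one
n=4: ⌊1995/481⌋−⌊1596/481⌋ = 4−3 = 1  ← one
n=5: ⌊2394/481⌋−⌊1995/481⌋ = 4−4 = 0
n=6: ⌊2793/481⌋−⌊2394/481⌋ = 5−4 = 1  ← one
n=7: ⌊3192/481⌋−⌊2793/481⌋ = 6−5 = 1  ← one
n=8: ⌊3591/481⌋−⌊3192/481⌋ = 7−6 = 1  ← one
n=9: ⌊3990/481⌋−⌊3591/481⌋ = 8−7 = 1  ← one
n=10: ⌊4389/481⌋−⌊3990/481⌋ = 9−8 = 1  ← one
n=11: ⌊4788/481⌋−⌊4389/481⌋ = 9−9 = 0
n=12: ⌊5187/481⌋−⌊4788/481⌋ = 10−9 = 1  ← one
n=13: ⌊5586/481⌋−⌊5187/481⌋ = 11−10 = 1  ← one
n=14: ⌊5985/481⌋−⌊5586/481⌋ = 12−11 = 1  ← one
positions of the first 12 ones: 1 2 3 4 6 7 8 9 10 12 13 14

1 2 3 4 6 7 8 9 10 12 13 14


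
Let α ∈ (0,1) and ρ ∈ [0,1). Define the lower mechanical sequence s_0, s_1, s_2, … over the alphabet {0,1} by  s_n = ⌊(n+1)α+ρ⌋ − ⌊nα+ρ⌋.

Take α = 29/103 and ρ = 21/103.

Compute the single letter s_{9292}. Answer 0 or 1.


0

(n+1)α + ρ = (9293·29 + 21) / 103 = 269518/103
nα + ρ     = (9292·29 + 21) / 103 = 269489/103
⌊269518/103⌋ = 2616,  ⌊269489/103⌋ = 2616
s_{9292} = 2616 − 2616 = 0


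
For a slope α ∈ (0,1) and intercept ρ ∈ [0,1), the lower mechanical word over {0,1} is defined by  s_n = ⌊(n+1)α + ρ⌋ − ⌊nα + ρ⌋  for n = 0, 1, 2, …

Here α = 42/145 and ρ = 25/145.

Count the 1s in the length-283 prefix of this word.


#1s = Σ_{n=0}^{282} s_n = Σ_{n=0}^{282} (⌊(n+1)α+ρ⌋ − ⌊nα+ρ⌋)
the sum telescopes: every ⌊nα+ρ⌋ with 0 < n < 283 appears once with + and once with −, leaving ⌊283α+ρ⌋ − ⌊0·α+ρ⌋
283α + ρ = (283·42 + 25) / 145 = 11911/145
ρ = 25/145
⌊11911/145⌋ = 82,  ⌊25/145⌋ = 0
#1s = 82 − 0 = 82

82


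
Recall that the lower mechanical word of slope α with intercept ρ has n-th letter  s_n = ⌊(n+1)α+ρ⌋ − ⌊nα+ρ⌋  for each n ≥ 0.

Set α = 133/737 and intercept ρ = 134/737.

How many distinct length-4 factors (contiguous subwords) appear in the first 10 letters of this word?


t_n = ⌊(n·133+134)/737⌋ for n = 0 … 10:
  n=0…9: ⌊134/737⌋=0 ⌊267/737⌋=0 ⌊400/737⌋=0 ⌊533/737⌋=0 ⌊666/737⌋=0 ⌊799/737⌋=1 ⌊932/737⌋=1 ⌊1065/737⌋=1 ⌊1198/737⌋=1 ⌊1331/737⌋=1
  n=10: ⌊1464/737⌋=1
s_n = t_(n+1) − t_n for n = 0 … 9 gives
prefix = 0000100000
slide a length-4 window over [0..3] … [6..9] (7 windows); first occurrence of each distinct factor:
  [  0..  3] 0000
  [  1..  4] 0001
  [  2..  5] 0010
  [  3..  6] 0100
  [  4..  7] 1000
  (the other 2 windows repeat one of these)
distinct factors: {0000, 0001, 0010, 0100, 1000}
count = 5  (Sturmian bound for length 4 is 5)

5


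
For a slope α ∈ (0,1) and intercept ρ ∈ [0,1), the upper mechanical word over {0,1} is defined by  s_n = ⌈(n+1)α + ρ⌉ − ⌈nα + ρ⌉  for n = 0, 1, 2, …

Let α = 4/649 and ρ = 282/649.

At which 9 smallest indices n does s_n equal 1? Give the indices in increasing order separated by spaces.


91 254 416 578 740 903 1065 1227 1389

n=0: ⌈286/649⌉−⌈282/649⌉ = 1−1 = 0
n=1: ⌈290/649⌉−⌈286/649⌉ = 1−1 = 0
  …
n=91: ⌈650/649⌉−⌈646/649⌉ = 2−1 = 1  ← one
n=92: ⌈654/649⌉−⌈650/649⌉ = 2−2 = 0
n=93: ⌈658/649⌉−⌈654/649⌉ = 2−2 = 0
  …
n=254: ⌈1302/649⌉−⌈1298/649⌉ = 3−2 = 1  ← one
n=255: ⌈1306/649⌉−⌈1302/649⌉ = 3−3 = 0
n=256: ⌈1310/649⌉−⌈1306/649⌉ = 3−3 = 0
  …
n=416: ⌈1950/649⌉−⌈1946/649⌉ = 4−3 = 1  ← one
n=417: ⌈1954/649⌉−⌈1950/649⌉ = 4−4 = 0
n=418: ⌈1958/649⌉−⌈1954/649⌉ = 4−4 = 0
  …
n=578: ⌈2598/649⌉−⌈2594/649⌉ = 5−4 = 1  ← one
n=579: ⌈2602/649⌉−⌈2598/649⌉ = 5−5 = 0
n=580: ⌈2606/649⌉−⌈2602/649⌉ = 5−5 = 0
  …
n=740: ⌈3246/649⌉−⌈3242/649⌉ = 6−5 = 1  ← one
n=741: ⌈3250/649⌉−⌈3246/649⌉ = 6−6 = 0
n=742: ⌈3254/649⌉−⌈3250/649⌉ = 6−6 = 0
  …
n=903: ⌈3898/649⌉−⌈3894/649⌉ = 7−6 = 1  ← one
n=904: ⌈3902/649⌉−⌈3898/649⌉ = 7−7 = 0
n=905: ⌈3906/649⌉−⌈3902/649⌉ = 7−7 = 0
  …
n=1065: ⌈4546/649⌉−⌈4542/649⌉ = 8−7 = 1  ← one
n=1066: ⌈4550/649⌉−⌈4546/649⌉ = 8−8 = 0
n=1067: ⌈4554/649⌉−⌈4550/649⌉ = 8−8 = 0
  …
n=1227: ⌈5194/649⌉−⌈5190/649⌉ = 9−8 = 1  ← one
n=1228: ⌈5198/649⌉−⌈5194/649⌉ = 9−9 = 0
n=1229: ⌈5202/649⌉−⌈5198/649⌉ = 9−9 = 0
  …
n=1389: ⌈5842/649⌉−⌈5838/649⌉ = 10−9 = 1  ← one
positions of the first 9 ones: 91 254 416 578 740 903 1065 1227 1389


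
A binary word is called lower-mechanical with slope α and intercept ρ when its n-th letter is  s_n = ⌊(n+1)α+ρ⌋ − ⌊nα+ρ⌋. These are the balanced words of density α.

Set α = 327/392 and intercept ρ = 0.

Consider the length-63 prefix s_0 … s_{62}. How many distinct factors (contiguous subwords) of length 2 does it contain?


t_n = ⌊(n·327)/392⌋ for n = 0 … 63:
  n=0…9: ⌊0/392⌋=0 ⌊327/392⌋=0 ⌊654/392⌋=1 ⌊981/392⌋=2 ⌊1308/392⌋=3 ⌊1635/392⌋=4 ⌊1962/392⌋=5 ⌊2289/392⌋=5 ⌊2616/392⌋=6 ⌊2943/392⌋=7
  n=10…19: ⌊3270/392⌋=8 ⌊3597/392⌋=9 ⌊3924/392⌋=10 ⌊4251/392⌋=10 ⌊4578/392⌋=11 ⌊4905/392⌋=12 ⌊5232/392⌋=13 ⌊5559/392⌋=14 ⌊5886/392⌋=15 ⌊6213/392⌋=15
  n=20…29: ⌊6540/392⌋=16 ⌊6867/392⌋=17 ⌊7194/392⌋=18 ⌊7521/392⌋=19 ⌊7848/392⌋=20 ⌊8175/392⌋=20 ⌊8502/392⌋=21 ⌊8829/392⌋=22 ⌊9156/392⌋=23 ⌊9483/392⌋=24
  n=30…39: ⌊9810/392⌋=25 ⌊10137/392⌋=25 ⌊10464/392⌋=26 ⌊10791/392⌋=27 ⌊11118/392⌋=28 ⌊11445/392⌋=29 ⌊11772/392⌋=30 ⌊12099/392⌋=30 ⌊12426/392⌋=31 ⌊12753/392⌋=32
  n=40…49: ⌊13080/392⌋=33 ⌊13407/392⌋=34 ⌊13734/392⌋=35 ⌊14061/392⌋=35 ⌊14388/392⌋=36 ⌊14715/392⌋=37 ⌊15042/392⌋=38 ⌊15369/392⌋=39 ⌊15696/392⌋=40 ⌊16023/392⌋=40
  n=50…59: ⌊16350/392⌋=41 ⌊16677/392⌋=42 ⌊17004/392⌋=43 ⌊17331/392⌋=44 ⌊17658/392⌋=45 ⌊17985/392⌋=45 ⌊18312/392⌋=46 ⌊18639/392⌋=47 ⌊18966/392⌋=48 ⌊19293/392⌋=49
  n=60…63: ⌊19620/392⌋=50 ⌊19947/392⌋=50 ⌊20274/392⌋=51 ⌊20601/392⌋=52
s_n = t_(n+1) − t_n for n = 0 … 62 gives
prefix = 011111011111011111011111011111011111011111011111011111011111011
slide a length-2 window over [0..1] … [61..62] (62 windows); first occurrence of each distinct factor:
  [  0..  1] 01
  [  1..  2] 11
  [  5..  6] 10
  (the other 59 windows repeat one of these)
distinct factors: {01, 10, 11}
count = 3  (Sturmian bound for length 2 is 3)

3


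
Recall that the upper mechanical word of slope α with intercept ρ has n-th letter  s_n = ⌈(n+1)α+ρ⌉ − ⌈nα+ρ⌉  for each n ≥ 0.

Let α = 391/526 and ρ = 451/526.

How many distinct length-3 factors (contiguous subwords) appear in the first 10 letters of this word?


4

t_n = ⌈(n·391+451)/526⌉ for n = 0 … 10:
  n=0…9: ⌈451/526⌉=1 ⌈842/526⌉=2 ⌈1233/526⌉=3 ⌈1624/526⌉=4 ⌈2015/526⌉=4 ⌈2406/526⌉=5 ⌈2797/526⌉=6 ⌈3188/526⌉=7 ⌈3579/526⌉=7 ⌈3970/526⌉=8
  n=10: ⌈4361/526⌉=9
s_n = t_(n+1) − t_n for n = 0 … 9 gives
prefix = 1110111011
slide a length-3 window over [0..2] … [7..9] (8 windows); first occurrence of each distinct factor:
  [  0..  2] 111
  [  1..  3] 110
  [  2..  4] 101
  [  3..  5] 011
  (the other 4 windows repeat one of these)
distinct factors: {011, 101, 110, 111}
count = 4  (Sturmian bound for length 3 is 4)


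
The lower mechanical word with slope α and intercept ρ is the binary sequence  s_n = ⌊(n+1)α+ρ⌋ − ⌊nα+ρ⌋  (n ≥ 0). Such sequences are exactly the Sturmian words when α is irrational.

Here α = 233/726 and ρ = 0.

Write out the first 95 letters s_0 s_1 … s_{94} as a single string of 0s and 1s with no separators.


00010010010010010010010010001001001001001001001001001000100100100100100100100100010010010010010

n=0: ⌊(1·233)/726⌋ − ⌊(0·233)/726⌋ = ⌊233/726⌋ − ⌊0/726⌋ = 0 − 0 = 0
n=1: ⌊(2·233)/726⌋ − ⌊(1·233)/726⌋ = ⌊466/726⌋ − ⌊233/726⌋ = 0 − 0 = 0
n=2: ⌊(3·233)/726⌋ − ⌊(2·233)/726⌋ = ⌊699/726⌋ − ⌊466/726⌋ = 0 − 0 = 0
n=3: ⌊(4·233)/726⌋ − ⌊(3·233)/726⌋ = ⌊932/726⌋ − ⌊699/726⌋ = 1 − 0 = 1
n=4: ⌊(5·233)/726⌋ − ⌊(4·233)/726⌋ = ⌊1165/726⌋ − ⌊932/726⌋ = 1 − 1 = 0
n=5: ⌊(6·233)/726⌋ − ⌊(5·233)/726⌋ = ⌊1398/726⌋ − ⌊1165/726⌋ = 1 − 1 = 0
n=6: ⌊(7·233)/726⌋ − ⌊(6·233)/726⌋ = ⌊1631/726⌋ − ⌊1398/726⌋ = 2 − 1 = 1
n=7: ⌊(8·233)/726⌋ − ⌊(7·233)/726⌋ = ⌊1864/726⌋ − ⌊1631/726⌋ = 2 − 2 = 0
n=8: ⌊(9·233)/726⌋ − ⌊(8·233)/726⌋ = ⌊2097/726⌋ − ⌊1864/726⌋ = 2 − 2 = 0
n=9: ⌊(10·233)/726⌋ − ⌊(9·233)/726⌋ = ⌊2330/726⌋ − ⌊2097/726⌋ = 3 − 2 = 1
n=10: ⌊(11·233)/726⌋ − ⌊(10·233)/726⌋ = ⌊2563/726⌋ − ⌊2330/726⌋ = 3 − 3 = 0
n=11: ⌊(12·233)/726⌋ − ⌊(11·233)/726⌋ = ⌊2796/726⌋ − ⌊2563/726⌋ = 3 − 3 = 0
n=12: ⌊(13·233)/726⌋ − ⌊(12·233)/726⌋ = ⌊3029/726⌋ − ⌊2796/726⌋ = 4 − 3 = 1
n=13: ⌊(14·233)/726⌋ − ⌊(13·233)/726⌋ = ⌊3262/726⌋ − ⌊3029/726⌋ = 4 − 4 = 0
n=14: ⌊(15·233)/726⌋ − ⌊(14·233)/726⌋ = ⌊3495/726⌋ − ⌊3262/726⌋ = 4 − 4 = 0
n=15: ⌊(16·233)/726⌋ − ⌊(15·233)/726⌋ = ⌊3728/726⌋ − ⌊3495/726⌋ = 5 − 4 = 1
n=16: ⌊(17·233)/726⌋ − ⌊(16·233)/726⌋ = ⌊3961/726⌋ − ⌊3728/726⌋ = 5 − 5 = 0
n=17: ⌊(18·233)/726⌋ − ⌊(17·233)/726⌋ = ⌊4194/726⌋ − ⌊3961/726⌋ = 5 − 5 = 0
n=18: ⌊(19·233)/726⌋ − ⌊(18·233)/726⌋ = ⌊4427/726⌋ − ⌊4194/726⌋ = 6 − 5 = 1
n=19: ⌊(20·233)/726⌋ − ⌊(19·233)/726⌋ = ⌊4660/726⌋ − ⌊4427/726⌋ = 6 − 6 = 0
n=20: ⌊(21·233)/726⌋ − ⌊(20·233)/726⌋ = ⌊4893/726⌋ − ⌊4660/726⌋ = 6 − 6 = 0
n=21: ⌊(22·233)/726⌋ − ⌊(21·233)/726⌋ = ⌊5126/726⌋ − ⌊4893/726⌋ = 7 − 6 = 1
n=22: ⌊(23·233)/726⌋ − ⌊(22·233)/726⌋ = ⌊5359/726⌋ − ⌊5126/726⌋ = 7 − 7 = 0
n=23: ⌊(24·233)/726⌋ − ⌊(23·233)/726⌋ = ⌊5592/726⌋ − ⌊5359/726⌋ = 7 − 7 = 0
n=24: ⌊(25·233)/726⌋ − ⌊(24·233)/726⌋ = ⌊5825/726⌋ − ⌊5592/726⌋ = 8 − 7 = 1
n=25: ⌊(26·233)/726⌋ − ⌊(25·233)/726⌋ = ⌊6058/726⌋ − ⌊5825/726⌋ = 8 − 8 = 0
n=26: ⌊(27·233)/726⌋ − ⌊(26·233)/726⌋ = ⌊6291/726⌋ − ⌊6058/726⌋ = 8 − 8 = 0
n=27: ⌊(28·233)/726⌋ − ⌊(27·233)/726⌋ = ⌊6524/726⌋ − ⌊6291/726⌋ = 8 − 8 = 0
n=28: ⌊(29·233)/726⌋ − ⌊(28·233)/726⌋ = ⌊6757/726⌋ − ⌊6524/726⌋ = 9 − 8 = 1
n=29: ⌊(30·233)/726⌋ − ⌊(29·233)/726⌋ = ⌊6990/726⌋ − ⌊6757/726⌋ = 9 − 9 = 0
n=30: ⌊(31·233)/726⌋ − ⌊(30·233)/726⌋ = ⌊7223/726⌋ − ⌊6990/726⌋ = 9 − 9 = 0
n=31: ⌊(32·233)/726⌋ − ⌊(31·233)/726⌋ = ⌊7456/726⌋ − ⌊7223/726⌋ = 10 − 9 = 1
n=32: ⌊(33·233)/726⌋ − ⌊(32·233)/726⌋ = ⌊7689/726⌋ − ⌊7456/726⌋ = 10 − 10 = 0
n=33: ⌊(34·233)/726⌋ − ⌊(33·233)/726⌋ = ⌊7922/726⌋ − ⌊7689/726⌋ = 10 − 10 = 0
n=34: ⌊(35·233)/726⌋ − ⌊(34·233)/726⌋ = ⌊8155/726⌋ − ⌊7922/726⌋ = 11 − 10 = 1
n=35: ⌊(36·233)/726⌋ − ⌊(35·233)/726⌋ = ⌊8388/726⌋ − ⌊8155/726⌋ = 11 − 11 = 0
n=36: ⌊(37·233)/726⌋ − ⌊(36·233)/726⌋ = ⌊8621/726⌋ − ⌊8388/726⌋ = 11 − 11 = 0
n=37: ⌊(38·233)/726⌋ − ⌊(37·233)/726⌋ = ⌊8854/726⌋ − ⌊8621/726⌋ = 12 − 11 = 1
n=38: ⌊(39·233)/726⌋ − ⌊(38·233)/726⌋ = ⌊9087/726⌋ − ⌊8854/726⌋ = 12 − 12 = 0
n=39: ⌊(40·233)/726⌋ − ⌊(39·233)/726⌋ = ⌊9320/726⌋ − ⌊9087/726⌋ = 12 − 12 = 0
n=40: ⌊(41·233)/726⌋ − ⌊(40·233)/726⌋ = ⌊9553/726⌋ − ⌊9320/726⌋ = 13 − 12 = 1
n=41: ⌊(42·233)/726⌋ − ⌊(41·233)/726⌋ = ⌊9786/726⌋ − ⌊9553/726⌋ = 13 − 13 = 0
n=42: ⌊(43·233)/726⌋ − ⌊(42·233)/726⌋ = ⌊10019/726⌋ − ⌊9786/726⌋ = 13 − 13 = 0
n=43: ⌊(44·233)/726⌋ − ⌊(43·233)/726⌋ = ⌊10252/726⌋ − ⌊10019/726⌋ = 14 − 13 = 1
n=44: ⌊(45·233)/726⌋ − ⌊(44·233)/726⌋ = ⌊10485/726⌋ − ⌊10252/726⌋ = 14 − 14 = 0
n=45: ⌊(46·233)/726⌋ − ⌊(45·233)/726⌋ = ⌊10718/726⌋ − ⌊10485/726⌋ = 14 − 14 = 0
n=46: ⌊(47·233)/726⌋ − ⌊(46·233)/726⌋ = ⌊10951/726⌋ − ⌊10718/726⌋ = 15 − 14 = 1
n=47: ⌊(48·233)/726⌋ − ⌊(47·233)/726⌋ = ⌊11184/726⌋ − ⌊10951/726⌋ = 15 − 15 = 0
n=48: ⌊(49·233)/726⌋ − ⌊(48·233)/726⌋ = ⌊11417/726⌋ − ⌊11184/726⌋ = 15 − 15 = 0
n=49: ⌊(50·233)/726⌋ − ⌊(49·233)/726⌋ = ⌊11650/726⌋ − ⌊11417/726⌋ = 16 − 15 = 1
n=50: ⌊(51·233)/726⌋ − ⌊(50·233)/726⌋ = ⌊11883/726⌋ − ⌊11650/726⌋ = 16 − 16 = 0
n=51: ⌊(52·233)/726⌋ − ⌊(51·233)/726⌋ = ⌊12116/726⌋ − ⌊11883/726⌋ = 16 − 16 = 0
n=52: ⌊(53·233)/726⌋ − ⌊(52·233)/726⌋ = ⌊12349/726⌋ − ⌊12116/726⌋ = 17 − 16 = 1
n=53: ⌊(54·233)/726⌋ − ⌊(53·233)/726⌋ = ⌊12582/726⌋ − ⌊12349/726⌋ = 17 − 17 = 0
n=54: ⌊(55·233)/726⌋ − ⌊(54·233)/726⌋ = ⌊12815/726⌋ − ⌊12582/726⌋ = 17 − 17 = 0
n=55: ⌊(56·233)/726⌋ − ⌊(55·233)/726⌋ = ⌊13048/726⌋ − ⌊12815/726⌋ = 17 − 17 = 0
n=56: ⌊(57·233)/726⌋ − ⌊(56·233)/726⌋ = ⌊13281/726⌋ − ⌊13048/726⌋ = 18 − 17 = 1
n=57: ⌊(58·233)/726⌋ − ⌊(57·233)/726⌋ = ⌊13514/726⌋ − ⌊13281/726⌋ = 18 − 18 = 0
n=58: ⌊(59·233)/726⌋ − ⌊(58·233)/726⌋ = ⌊13747/726⌋ − ⌊13514/726⌋ = 18 − 18 = 0
n=59: ⌊(60·233)/726⌋ − ⌊(59·233)/726⌋ = ⌊13980/726⌋ − ⌊13747/726⌋ = 19 − 18 = 1
n=60: ⌊(61·233)/726⌋ − ⌊(60·233)/726⌋ = ⌊14213/726⌋ − ⌊13980/726⌋ = 19 − 19 = 0
n=61: ⌊(62·233)/726⌋ − ⌊(61·233)/726⌋ = ⌊14446/726⌋ − ⌊14213/726⌋ = 19 − 19 = 0
n=62: ⌊(63·233)/726⌋ − ⌊(62·233)/726⌋ = ⌊14679/726⌋ − ⌊14446/726⌋ = 20 − 19 = 1
n=63: ⌊(64·233)/726⌋ − ⌊(63·233)/726⌋ = ⌊14912/726⌋ − ⌊14679/726⌋ = 20 − 20 = 0
n=64: ⌊(65·233)/726⌋ − ⌊(64·233)/726⌋ = ⌊15145/726⌋ − ⌊14912/726⌋ = 20 − 20 = 0
n=65: ⌊(66·233)/726⌋ − ⌊(65·233)/726⌋ = ⌊15378/726⌋ − ⌊15145/726⌋ = 21 − 20 = 1
n=66: ⌊(67·233)/726⌋ − ⌊(66·233)/726⌋ = ⌊15611/726⌋ − ⌊15378/726⌋ = 21 − 21 = 0
n=67: ⌊(68·233)/726⌋ − ⌊(67·233)/726⌋ = ⌊15844/726⌋ − ⌊15611/726⌋ = 21 − 21 = 0
n=68: ⌊(69·233)/726⌋ − ⌊(68·233)/726⌋ = ⌊16077/726⌋ − ⌊15844/726⌋ = 22 − 21 = 1
n=69: ⌊(70·233)/726⌋ − ⌊(69·233)/726⌋ = ⌊16310/726⌋ − ⌊16077/726⌋ = 22 − 22 = 0
n=70: ⌊(71·233)/726⌋ − ⌊(70·233)/726⌋ = ⌊16543/726⌋ − ⌊16310/726⌋ = 22 − 22 = 0
n=71: ⌊(72·233)/726⌋ − ⌊(71·233)/726⌋ = ⌊16776/726⌋ − ⌊16543/726⌋ = 23 − 22 = 1
n=72: ⌊(73·233)/726⌋ − ⌊(72·233)/726⌋ = ⌊17009/726⌋ − ⌊16776/726⌋ = 23 − 23 = 0
n=73: ⌊(74·233)/726⌋ − ⌊(73·233)/726⌋ = ⌊17242/726⌋ − ⌊17009/726⌋ = 23 − 23 = 0
n=74: ⌊(75·233)/726⌋ − ⌊(74·233)/726⌋ = ⌊17475/726⌋ − ⌊17242/726⌋ = 24 − 23 = 1
n=75: ⌊(76·233)/726⌋ − ⌊(75·233)/726⌋ = ⌊17708/726⌋ − ⌊17475/726⌋ = 24 − 24 = 0
n=76: ⌊(77·233)/726⌋ − ⌊(76·233)/726⌋ = ⌊17941/726⌋ − ⌊17708/726⌋ = 24 − 24 = 0
n=77: ⌊(78·233)/726⌋ − ⌊(77·233)/726⌋ = ⌊18174/726⌋ − ⌊17941/726⌋ = 25 − 24 = 1
n=78: ⌊(79·233)/726⌋ − ⌊(78·233)/726⌋ = ⌊18407/726⌋ − ⌊18174/726⌋ = 25 − 25 = 0
n=79: ⌊(80·233)/726⌋ − ⌊(79·233)/726⌋ = ⌊18640/726⌋ − ⌊18407/726⌋ = 25 − 25 = 0
n=80: ⌊(81·233)/726⌋ − ⌊(80·233)/726⌋ = ⌊18873/726⌋ − ⌊18640/726⌋ = 25 − 25 = 0
n=81: ⌊(82·233)/726⌋ − ⌊(81·233)/726⌋ = ⌊19106/726⌋ − ⌊18873/726⌋ = 26 − 25 = 1
n=82: ⌊(83·233)/726⌋ − ⌊(82·233)/726⌋ = ⌊19339/726⌋ − ⌊19106/726⌋ = 26 − 26 = 0
n=83: ⌊(84·233)/726⌋ − ⌊(83·233)/726⌋ = ⌊19572/726⌋ − ⌊19339/726⌋ = 26 − 26 = 0
n=84: ⌊(85·233)/726⌋ − ⌊(84·233)/726⌋ = ⌊19805/726⌋ − ⌊19572/726⌋ = 27 − 26 = 1
n=85: ⌊(86·233)/726⌋ − ⌊(85·233)/726⌋ = ⌊20038/726⌋ − ⌊19805/726⌋ = 27 − 27 = 0
n=86: ⌊(87·233)/726⌋ − ⌊(86·233)/726⌋ = ⌊20271/726⌋ − ⌊20038/726⌋ = 27 − 27 = 0
n=87: ⌊(88·233)/726⌋ − ⌊(87·233)/726⌋ = ⌊20504/726⌋ − ⌊20271/726⌋ = 28 − 27 = 1
n=88: ⌊(89·233)/726⌋ − ⌊(88·233)/726⌋ = ⌊20737/726⌋ − ⌊20504/726⌋ = 28 − 28 = 0
n=89: ⌊(90·233)/726⌋ − ⌊(89·233)/726⌋ = ⌊20970/726⌋ − ⌊20737/726⌋ = 28 − 28 = 0
n=90: ⌊(91·233)/726⌋ − ⌊(90·233)/726⌋ = ⌊21203/726⌋ − ⌊20970/726⌋ = 29 − 28 = 1
n=91: ⌊(92·233)/726⌋ − ⌊(91·233)/726⌋ = ⌊21436/726⌋ − ⌊21203/726⌋ = 29 − 29 = 0
n=92: ⌊(93·233)/726⌋ − ⌊(92·233)/726⌋ = ⌊21669/726⌋ − ⌊21436/726⌋ = 29 − 29 = 0
n=93: ⌊(94·233)/726⌋ − ⌊(93·233)/726⌋ = ⌊21902/726⌋ − ⌊21669/726⌋ = 30 − 29 = 1
n=94: ⌊(95·233)/726⌋ − ⌊(94·233)/726⌋ = ⌊22135/726⌋ − ⌊21902/726⌋ = 30 − 30 = 0
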